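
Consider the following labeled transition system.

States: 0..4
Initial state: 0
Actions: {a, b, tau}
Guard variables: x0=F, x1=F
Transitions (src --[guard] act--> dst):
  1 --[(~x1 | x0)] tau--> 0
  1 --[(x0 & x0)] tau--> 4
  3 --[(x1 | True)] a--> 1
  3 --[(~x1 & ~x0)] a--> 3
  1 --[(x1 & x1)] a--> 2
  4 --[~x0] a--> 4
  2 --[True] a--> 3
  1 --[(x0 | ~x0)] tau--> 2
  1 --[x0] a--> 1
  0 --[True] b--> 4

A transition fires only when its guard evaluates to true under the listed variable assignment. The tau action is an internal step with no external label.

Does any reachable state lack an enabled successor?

Answer: DEADLOCK-FREE

Working:
R = {0,4}
  0: b→4  [deg 1]
  4: a→4  [deg 1]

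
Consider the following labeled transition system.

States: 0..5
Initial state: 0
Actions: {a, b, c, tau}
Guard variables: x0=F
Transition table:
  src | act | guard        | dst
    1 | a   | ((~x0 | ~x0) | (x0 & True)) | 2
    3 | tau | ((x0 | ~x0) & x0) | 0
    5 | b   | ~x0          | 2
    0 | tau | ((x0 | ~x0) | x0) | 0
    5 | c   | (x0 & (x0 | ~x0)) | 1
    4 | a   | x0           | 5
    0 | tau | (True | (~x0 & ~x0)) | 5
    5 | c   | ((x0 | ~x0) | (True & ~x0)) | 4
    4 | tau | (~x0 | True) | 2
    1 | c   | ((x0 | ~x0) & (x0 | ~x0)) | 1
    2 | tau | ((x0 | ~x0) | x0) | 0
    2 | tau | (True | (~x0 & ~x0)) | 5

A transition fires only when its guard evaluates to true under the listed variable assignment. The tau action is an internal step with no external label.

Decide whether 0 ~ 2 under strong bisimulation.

Refine partition for ~:
  round 0: {{0,1,2,3,4,5}}
  round 1: {{0,2,4},{1},{3},{5}}
  round 2: {{0,2},{1},{3},{4},{5}}
5 equivalence class(es) (converged in 3)
[0]={0,2}  [2]={0,2}

Answer: BISIMILAR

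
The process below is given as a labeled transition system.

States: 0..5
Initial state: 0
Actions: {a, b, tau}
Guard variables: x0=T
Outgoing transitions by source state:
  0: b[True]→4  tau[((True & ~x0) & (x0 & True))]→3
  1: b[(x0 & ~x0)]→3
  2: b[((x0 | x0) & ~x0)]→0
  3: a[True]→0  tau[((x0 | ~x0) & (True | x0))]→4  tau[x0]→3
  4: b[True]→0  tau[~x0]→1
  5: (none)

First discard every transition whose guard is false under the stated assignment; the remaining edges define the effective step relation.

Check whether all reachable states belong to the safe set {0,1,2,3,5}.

Inv-set: {0,1,2,3,5}
R = {0,4}
  0: ok
  4: outside
reach 4 via b — violates

Answer: INVARIANT VIOLATED at state 4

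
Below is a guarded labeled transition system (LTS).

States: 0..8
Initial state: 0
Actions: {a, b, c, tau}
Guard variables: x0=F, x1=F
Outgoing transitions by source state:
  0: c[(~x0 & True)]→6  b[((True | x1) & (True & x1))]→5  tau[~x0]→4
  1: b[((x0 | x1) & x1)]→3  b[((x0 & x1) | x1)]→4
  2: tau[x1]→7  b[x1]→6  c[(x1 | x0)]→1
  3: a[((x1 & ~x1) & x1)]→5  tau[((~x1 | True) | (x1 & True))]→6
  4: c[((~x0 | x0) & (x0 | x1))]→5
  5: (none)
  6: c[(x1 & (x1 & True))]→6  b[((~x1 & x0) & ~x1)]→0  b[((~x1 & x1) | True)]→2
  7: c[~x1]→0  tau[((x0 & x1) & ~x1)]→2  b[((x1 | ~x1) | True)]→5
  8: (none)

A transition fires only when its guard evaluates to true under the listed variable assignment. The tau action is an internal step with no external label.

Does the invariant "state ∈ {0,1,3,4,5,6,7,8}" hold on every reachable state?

Answer: INVARIANT VIOLATED at state 2

Working:
Inv-set: {0,1,3,4,5,6,7,8}
Reachable = {0,2,4,6}
  0: ok
  2: VIOLATES
  4: ok
  6: ok
reach 2 via c·b — violates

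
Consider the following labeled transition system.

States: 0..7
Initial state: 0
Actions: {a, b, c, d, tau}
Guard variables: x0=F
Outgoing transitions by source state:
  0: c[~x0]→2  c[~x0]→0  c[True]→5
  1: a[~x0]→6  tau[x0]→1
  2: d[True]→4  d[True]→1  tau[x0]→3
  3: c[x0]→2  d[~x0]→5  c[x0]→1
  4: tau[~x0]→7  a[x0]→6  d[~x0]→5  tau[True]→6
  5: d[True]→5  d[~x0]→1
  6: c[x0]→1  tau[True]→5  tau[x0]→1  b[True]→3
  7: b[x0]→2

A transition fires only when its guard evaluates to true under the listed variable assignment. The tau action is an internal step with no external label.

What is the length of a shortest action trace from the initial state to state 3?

Breadth-first toward 3:
  depth 0: {0}
  depth 1: {2,5}
  depth 2: {1,4}
  depth 3: {6,7}
  depth 4: {3}
depth(3)=4, e.g. c·d·a·b

Answer: 4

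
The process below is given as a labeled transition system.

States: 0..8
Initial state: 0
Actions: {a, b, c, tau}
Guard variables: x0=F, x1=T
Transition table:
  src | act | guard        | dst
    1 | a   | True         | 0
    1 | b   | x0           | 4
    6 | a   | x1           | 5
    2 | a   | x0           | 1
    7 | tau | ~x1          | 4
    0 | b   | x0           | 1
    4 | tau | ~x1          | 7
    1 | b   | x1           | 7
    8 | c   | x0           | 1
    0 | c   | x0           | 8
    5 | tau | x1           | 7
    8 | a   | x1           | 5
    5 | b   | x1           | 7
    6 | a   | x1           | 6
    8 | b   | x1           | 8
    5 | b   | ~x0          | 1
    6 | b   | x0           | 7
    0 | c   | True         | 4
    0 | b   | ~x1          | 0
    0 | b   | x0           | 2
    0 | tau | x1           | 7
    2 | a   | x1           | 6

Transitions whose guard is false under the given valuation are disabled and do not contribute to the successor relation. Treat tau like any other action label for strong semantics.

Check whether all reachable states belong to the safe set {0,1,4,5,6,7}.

Inv-set: {0,1,4,5,6,7}
Reach set: {0,4,7}
  0: safe
  4: safe
  7: safe

Answer: INVARIANT HOLDS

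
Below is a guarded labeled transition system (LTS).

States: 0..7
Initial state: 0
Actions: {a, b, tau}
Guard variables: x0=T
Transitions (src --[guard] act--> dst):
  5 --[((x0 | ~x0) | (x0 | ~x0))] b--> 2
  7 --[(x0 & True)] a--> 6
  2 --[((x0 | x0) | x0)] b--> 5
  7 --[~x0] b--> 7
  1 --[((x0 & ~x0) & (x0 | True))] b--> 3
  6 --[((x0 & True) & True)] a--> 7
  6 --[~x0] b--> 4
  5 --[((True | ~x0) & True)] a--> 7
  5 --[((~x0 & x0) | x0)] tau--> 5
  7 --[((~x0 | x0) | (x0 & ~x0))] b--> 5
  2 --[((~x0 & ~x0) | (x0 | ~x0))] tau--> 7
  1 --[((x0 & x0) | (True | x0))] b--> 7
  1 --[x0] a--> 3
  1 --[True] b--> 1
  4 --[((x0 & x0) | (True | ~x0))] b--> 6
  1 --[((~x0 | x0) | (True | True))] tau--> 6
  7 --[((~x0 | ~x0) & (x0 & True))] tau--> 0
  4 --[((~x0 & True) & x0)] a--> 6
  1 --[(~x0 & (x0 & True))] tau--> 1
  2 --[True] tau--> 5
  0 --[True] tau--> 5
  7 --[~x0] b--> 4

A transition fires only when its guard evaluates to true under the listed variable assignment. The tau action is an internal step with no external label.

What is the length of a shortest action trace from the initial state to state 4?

Answer: UNREACHABLE

Trace:
Breadth-first toward 4:
  Layer 0: {0}
  Layer 1: {5}
  Layer 2: {2,7}
  Layer 3: {6}
4 never appears.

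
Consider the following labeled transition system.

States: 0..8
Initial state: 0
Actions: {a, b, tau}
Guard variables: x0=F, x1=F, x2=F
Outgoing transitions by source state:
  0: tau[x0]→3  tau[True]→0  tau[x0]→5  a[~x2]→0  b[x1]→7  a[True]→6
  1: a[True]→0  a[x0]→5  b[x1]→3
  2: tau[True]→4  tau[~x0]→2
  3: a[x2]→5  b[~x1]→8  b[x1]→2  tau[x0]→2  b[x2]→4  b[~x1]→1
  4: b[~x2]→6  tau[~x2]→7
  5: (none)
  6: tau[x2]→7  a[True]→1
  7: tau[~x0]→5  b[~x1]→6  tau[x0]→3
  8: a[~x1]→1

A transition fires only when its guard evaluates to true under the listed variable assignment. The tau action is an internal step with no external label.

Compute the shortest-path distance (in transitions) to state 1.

Answer: 2

Analysis:
BFS to 1:
  depth 0: {0}
  depth 1: {6}
  depth 2: {1}
depth(1)=2, e.g. a·a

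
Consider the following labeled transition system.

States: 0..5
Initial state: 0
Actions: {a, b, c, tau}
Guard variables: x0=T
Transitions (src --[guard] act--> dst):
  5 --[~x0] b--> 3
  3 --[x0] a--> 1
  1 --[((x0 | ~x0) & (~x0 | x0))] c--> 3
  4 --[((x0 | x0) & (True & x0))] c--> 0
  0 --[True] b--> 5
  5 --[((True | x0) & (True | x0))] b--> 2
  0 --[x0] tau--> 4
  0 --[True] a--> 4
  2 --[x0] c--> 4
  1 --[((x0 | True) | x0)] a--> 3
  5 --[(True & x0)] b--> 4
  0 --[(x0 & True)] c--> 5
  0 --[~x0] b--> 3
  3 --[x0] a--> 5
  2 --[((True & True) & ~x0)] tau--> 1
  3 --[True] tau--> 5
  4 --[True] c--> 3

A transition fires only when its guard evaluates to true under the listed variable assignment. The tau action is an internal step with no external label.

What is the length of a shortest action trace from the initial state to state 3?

BFS to 3:
  L0 = {0}
  L1 = {4,5}
  L2 = {2,3}
3 enters at depth 2; path a·c

Answer: 2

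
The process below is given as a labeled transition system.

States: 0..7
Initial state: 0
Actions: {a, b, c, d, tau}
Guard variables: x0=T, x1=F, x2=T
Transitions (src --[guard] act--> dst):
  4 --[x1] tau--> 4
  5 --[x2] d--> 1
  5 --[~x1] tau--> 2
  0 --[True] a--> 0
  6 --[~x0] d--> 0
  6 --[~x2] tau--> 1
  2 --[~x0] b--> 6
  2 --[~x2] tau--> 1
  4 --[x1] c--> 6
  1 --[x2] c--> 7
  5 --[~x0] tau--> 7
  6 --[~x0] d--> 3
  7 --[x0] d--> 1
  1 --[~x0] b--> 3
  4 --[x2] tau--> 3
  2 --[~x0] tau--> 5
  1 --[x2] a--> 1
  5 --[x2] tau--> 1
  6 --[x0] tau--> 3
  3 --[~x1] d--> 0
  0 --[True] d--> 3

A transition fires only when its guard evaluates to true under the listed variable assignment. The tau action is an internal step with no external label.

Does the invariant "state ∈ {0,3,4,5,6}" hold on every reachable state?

Allowed set {0,3,4,5,6}
R = {0,3}
  0: ✓
  3: ✓

Answer: INVARIANT HOLDS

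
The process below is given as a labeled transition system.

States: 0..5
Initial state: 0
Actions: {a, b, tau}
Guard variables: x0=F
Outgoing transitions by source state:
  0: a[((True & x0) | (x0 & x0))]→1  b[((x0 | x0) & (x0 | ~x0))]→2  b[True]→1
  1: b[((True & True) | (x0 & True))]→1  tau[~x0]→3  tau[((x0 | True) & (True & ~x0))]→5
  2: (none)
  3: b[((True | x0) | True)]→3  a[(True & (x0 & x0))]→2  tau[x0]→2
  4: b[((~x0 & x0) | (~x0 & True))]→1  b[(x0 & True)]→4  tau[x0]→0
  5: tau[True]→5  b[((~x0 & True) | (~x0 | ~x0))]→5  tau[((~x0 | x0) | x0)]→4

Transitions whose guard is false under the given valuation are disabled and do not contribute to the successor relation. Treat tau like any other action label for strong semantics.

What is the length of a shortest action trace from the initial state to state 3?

Answer: 2

Analysis:
BFS to 3:
  L0 = {0}
  L1 = {1}
  L2 = {3,5}
first hit 3 at d=2 via b·tau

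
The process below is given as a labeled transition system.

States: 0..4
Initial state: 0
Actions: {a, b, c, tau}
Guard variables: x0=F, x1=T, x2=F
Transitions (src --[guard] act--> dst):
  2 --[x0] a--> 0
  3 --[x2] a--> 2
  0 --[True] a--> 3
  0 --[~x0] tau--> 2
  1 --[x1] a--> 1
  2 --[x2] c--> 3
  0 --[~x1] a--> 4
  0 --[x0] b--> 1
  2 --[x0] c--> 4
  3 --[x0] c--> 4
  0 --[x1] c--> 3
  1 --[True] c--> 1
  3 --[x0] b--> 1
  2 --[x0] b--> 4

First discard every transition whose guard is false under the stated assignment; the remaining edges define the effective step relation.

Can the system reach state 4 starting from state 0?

After dropping false guards: 5 live edges.
depth 0: {0}
depth 1: {2,3}  cumulative {0,2,3}
Reachable = {0,2,3}

Answer: UNREACHABLE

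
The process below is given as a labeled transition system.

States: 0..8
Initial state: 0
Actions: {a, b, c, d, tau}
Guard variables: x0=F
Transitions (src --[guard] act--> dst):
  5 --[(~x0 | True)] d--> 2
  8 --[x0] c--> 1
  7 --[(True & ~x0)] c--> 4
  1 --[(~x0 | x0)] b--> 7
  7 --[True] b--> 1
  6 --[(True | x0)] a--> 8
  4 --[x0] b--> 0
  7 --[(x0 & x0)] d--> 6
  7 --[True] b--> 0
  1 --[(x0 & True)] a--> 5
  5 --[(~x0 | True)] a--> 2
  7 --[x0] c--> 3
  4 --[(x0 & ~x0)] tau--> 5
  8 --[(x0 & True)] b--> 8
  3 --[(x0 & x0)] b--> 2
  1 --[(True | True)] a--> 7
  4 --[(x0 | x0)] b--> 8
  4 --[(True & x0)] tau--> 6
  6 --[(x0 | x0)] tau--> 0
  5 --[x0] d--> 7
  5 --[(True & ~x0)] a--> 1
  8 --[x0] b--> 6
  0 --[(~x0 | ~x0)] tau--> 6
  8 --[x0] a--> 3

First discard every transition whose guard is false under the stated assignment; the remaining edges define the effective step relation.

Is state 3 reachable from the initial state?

Answer: UNREACHABLE

Trace:
10 transition(s) survive guard evaluation.
depth 0: {0}
depth 1: {6}  total {0,6}
depth 2: {8}  total {0,6,8}
Reachable = {0,6,8}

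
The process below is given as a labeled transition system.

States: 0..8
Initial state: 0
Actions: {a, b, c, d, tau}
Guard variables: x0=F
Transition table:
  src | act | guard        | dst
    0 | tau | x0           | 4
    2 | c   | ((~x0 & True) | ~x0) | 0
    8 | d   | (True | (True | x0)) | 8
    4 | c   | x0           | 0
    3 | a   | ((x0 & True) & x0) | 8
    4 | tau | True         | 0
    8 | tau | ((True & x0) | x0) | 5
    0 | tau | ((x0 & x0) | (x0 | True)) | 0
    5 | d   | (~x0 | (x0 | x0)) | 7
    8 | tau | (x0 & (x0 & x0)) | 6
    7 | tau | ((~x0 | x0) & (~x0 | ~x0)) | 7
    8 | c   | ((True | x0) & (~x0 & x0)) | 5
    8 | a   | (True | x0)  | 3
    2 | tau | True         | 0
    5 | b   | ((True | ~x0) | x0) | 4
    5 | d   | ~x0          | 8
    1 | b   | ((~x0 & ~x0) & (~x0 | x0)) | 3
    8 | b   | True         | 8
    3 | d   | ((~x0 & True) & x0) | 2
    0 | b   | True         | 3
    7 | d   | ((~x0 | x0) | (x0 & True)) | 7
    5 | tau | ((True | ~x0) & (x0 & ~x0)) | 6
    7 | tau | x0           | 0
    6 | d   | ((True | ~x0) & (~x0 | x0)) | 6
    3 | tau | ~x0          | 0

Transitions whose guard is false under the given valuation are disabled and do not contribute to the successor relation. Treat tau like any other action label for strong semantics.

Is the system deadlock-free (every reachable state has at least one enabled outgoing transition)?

Answer: DEADLOCK-FREE

Working:
R = {0,3}
  0: b→3  tau→0  [2 exit(s)]
  3: tau→0  [1 exit(s)]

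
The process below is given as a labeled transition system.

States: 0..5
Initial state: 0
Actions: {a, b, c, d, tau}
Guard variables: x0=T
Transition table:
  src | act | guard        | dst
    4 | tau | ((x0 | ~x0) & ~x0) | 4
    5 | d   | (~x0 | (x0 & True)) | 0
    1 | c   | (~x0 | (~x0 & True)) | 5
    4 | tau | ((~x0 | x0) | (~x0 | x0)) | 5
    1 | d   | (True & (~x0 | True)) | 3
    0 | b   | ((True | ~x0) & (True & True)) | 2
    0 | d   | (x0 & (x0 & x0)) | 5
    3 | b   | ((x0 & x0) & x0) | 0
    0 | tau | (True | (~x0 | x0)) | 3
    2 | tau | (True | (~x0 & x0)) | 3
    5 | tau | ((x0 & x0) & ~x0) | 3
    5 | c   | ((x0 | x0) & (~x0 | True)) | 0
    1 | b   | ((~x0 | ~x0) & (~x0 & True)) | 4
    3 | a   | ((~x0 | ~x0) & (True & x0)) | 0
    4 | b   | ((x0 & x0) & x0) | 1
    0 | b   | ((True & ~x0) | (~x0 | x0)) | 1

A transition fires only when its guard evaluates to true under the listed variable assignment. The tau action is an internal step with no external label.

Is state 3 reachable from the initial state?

Answer: REACHABLE

Working:
After dropping false guards: 11 live edges.
Layer 0: {0}
Layer 1: {1,2,3,5}  cumulative {0,1,2,3,5}
Reach set: {0,1,2,3,5}
trace reaching 3: tau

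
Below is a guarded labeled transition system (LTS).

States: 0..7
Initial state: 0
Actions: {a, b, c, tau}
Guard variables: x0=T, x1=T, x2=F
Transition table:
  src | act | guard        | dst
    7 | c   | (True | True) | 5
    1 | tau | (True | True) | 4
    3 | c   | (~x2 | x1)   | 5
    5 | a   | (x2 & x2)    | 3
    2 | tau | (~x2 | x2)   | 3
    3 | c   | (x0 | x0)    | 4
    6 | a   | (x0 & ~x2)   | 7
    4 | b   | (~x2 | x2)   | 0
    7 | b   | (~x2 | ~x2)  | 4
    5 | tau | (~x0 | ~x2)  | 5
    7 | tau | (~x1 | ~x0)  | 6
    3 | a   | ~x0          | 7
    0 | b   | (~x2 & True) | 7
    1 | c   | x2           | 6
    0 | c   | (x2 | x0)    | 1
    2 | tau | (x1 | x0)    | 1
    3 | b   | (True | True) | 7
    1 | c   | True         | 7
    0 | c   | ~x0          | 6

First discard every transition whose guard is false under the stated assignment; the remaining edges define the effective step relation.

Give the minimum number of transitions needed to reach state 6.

BFS to 6:
  Layer 0: {0}
  Layer 1: {1,7}
  Layer 2: {4,5}
6 never appears.

Answer: UNREACHABLE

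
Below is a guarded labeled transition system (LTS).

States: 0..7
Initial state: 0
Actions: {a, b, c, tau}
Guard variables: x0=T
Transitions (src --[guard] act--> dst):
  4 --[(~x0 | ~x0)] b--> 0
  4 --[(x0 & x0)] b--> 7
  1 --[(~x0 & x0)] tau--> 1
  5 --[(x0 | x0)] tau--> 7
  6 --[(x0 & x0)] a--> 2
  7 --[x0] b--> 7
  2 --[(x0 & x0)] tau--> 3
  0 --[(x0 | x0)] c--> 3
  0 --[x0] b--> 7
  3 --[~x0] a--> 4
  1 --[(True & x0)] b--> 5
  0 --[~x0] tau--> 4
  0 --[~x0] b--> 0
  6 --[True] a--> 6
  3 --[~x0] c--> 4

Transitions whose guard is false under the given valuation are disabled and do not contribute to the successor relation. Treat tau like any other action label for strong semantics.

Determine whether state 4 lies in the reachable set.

9 transition(s) survive guard evaluation.
depth 0: {0}
depth 1: {3,7}  cumulative {0,3,7}
Reachable = {0,3,7}

Answer: UNREACHABLE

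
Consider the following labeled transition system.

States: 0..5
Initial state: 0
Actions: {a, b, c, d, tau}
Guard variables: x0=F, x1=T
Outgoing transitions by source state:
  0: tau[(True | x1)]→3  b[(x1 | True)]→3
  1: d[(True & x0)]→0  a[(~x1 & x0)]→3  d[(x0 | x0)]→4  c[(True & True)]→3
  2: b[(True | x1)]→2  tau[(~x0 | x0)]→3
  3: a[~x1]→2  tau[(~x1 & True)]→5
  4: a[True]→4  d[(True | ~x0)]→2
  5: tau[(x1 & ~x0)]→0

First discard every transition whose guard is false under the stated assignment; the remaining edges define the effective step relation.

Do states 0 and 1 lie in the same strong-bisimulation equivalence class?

Answer: NOT BISIMILAR

Working:
Compute ~ classes (split until stable):
  round 0: {{0,1,2,3,4,5}}
  round 1: {{0,2},{1},{3},{4},{5}}
  round 2: {{0},{1},{2},{3},{4},{5}}
stable after 3 split(s): 6 block(s)
0∈{0}, 1∈{1}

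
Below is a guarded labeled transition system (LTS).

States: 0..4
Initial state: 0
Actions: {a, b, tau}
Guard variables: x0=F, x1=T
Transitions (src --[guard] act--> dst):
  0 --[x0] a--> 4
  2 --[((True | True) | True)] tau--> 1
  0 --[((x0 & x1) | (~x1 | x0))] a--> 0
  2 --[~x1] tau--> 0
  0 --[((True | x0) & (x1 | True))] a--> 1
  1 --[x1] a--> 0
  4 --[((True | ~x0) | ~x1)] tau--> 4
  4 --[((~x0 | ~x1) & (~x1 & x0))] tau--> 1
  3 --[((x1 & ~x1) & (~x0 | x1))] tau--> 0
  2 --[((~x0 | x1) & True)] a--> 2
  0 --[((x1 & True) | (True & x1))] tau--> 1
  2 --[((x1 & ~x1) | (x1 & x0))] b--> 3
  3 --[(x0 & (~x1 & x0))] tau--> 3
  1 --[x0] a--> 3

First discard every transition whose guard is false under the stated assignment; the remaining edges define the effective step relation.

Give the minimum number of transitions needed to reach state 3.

BFS to 3:
  Layer 0: {0}
  Layer 1: {1}
3 never appears.

Answer: UNREACHABLE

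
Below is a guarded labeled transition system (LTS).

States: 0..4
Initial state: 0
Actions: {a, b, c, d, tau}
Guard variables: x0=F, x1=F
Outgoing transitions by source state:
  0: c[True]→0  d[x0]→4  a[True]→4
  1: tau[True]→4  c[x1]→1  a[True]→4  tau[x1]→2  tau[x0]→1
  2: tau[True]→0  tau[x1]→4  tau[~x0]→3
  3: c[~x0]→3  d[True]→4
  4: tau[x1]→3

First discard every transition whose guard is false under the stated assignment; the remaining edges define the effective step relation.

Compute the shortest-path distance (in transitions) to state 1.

BFS to 1:
  Layer 0: {0}
  Layer 1: {4}
1 never appears.

Answer: UNREACHABLE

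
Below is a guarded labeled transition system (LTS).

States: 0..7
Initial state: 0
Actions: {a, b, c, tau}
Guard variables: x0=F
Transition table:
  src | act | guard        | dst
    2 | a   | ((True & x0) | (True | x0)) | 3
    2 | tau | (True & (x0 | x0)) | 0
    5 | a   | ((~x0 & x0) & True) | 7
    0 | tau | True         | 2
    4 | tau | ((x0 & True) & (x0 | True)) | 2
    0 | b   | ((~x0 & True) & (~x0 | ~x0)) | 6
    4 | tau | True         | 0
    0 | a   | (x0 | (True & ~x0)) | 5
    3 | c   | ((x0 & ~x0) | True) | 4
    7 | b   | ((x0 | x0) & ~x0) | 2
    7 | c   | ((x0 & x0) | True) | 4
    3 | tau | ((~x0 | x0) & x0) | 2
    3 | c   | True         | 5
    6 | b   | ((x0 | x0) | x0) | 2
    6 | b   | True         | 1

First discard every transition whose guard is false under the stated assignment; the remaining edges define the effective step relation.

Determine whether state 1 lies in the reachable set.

Guard filter leaves 9 enabled edge(s).
L0 = {0}
L1 = {2,5,6}  cumulative {0,2,5,6}
L2 = {1,3}  cumulative {0,1,2,3,5,6}
L3 = {4}  cumulative {0,1,2,3,4,5,6}
Reachable = {0,1,2,3,4,5,6}
Path to 1: b·b

Answer: REACHABLE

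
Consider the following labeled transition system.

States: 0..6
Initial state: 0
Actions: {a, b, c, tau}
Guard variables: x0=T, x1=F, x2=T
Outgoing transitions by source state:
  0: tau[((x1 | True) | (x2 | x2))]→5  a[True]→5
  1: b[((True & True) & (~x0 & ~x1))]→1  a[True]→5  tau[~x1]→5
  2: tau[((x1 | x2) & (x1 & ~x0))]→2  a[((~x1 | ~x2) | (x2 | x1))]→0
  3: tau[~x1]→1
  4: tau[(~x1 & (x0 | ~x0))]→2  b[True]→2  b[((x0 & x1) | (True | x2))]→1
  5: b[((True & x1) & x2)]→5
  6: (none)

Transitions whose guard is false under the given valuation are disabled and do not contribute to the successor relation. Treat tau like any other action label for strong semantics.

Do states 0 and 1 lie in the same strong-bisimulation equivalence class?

Bisimulation quotient by refinement:
  round 0: {{0,1,2,3,4,5,6}}
  round 1: {{0,1},{2},{3},{4},{5,6}}
stable after 2 split(s): 5 block(s)
[0]={0,1}  [1]={0,1}

Answer: BISIMILAR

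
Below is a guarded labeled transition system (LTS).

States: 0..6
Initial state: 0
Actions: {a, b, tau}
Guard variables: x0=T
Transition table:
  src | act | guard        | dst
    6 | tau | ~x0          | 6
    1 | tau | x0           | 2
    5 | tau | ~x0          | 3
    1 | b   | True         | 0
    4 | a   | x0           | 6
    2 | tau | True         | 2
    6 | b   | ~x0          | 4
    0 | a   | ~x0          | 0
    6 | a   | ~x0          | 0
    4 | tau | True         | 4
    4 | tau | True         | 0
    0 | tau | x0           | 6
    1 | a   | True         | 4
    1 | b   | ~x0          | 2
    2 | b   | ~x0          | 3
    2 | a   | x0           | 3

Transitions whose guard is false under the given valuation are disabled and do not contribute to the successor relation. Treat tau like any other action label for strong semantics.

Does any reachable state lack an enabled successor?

Reach set: {0,6}
  0: tau→6  [1 out]
  6: ∅  [STUCK]
trace reaching 6: tau

Answer: DEADLOCK at state 6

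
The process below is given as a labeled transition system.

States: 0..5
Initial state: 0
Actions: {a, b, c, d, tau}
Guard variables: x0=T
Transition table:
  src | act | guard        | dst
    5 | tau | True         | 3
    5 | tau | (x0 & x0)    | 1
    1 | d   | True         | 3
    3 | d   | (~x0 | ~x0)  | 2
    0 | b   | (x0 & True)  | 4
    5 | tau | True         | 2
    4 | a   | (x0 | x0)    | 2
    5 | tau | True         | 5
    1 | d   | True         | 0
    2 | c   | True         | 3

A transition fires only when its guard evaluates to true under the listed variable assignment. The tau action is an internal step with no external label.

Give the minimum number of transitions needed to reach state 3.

Breadth-first toward 3:
  L0 = {0}
  L1 = {4}
  L2 = {2}
  L3 = {3}
3 enters at depth 3; path b·a·c

Answer: 3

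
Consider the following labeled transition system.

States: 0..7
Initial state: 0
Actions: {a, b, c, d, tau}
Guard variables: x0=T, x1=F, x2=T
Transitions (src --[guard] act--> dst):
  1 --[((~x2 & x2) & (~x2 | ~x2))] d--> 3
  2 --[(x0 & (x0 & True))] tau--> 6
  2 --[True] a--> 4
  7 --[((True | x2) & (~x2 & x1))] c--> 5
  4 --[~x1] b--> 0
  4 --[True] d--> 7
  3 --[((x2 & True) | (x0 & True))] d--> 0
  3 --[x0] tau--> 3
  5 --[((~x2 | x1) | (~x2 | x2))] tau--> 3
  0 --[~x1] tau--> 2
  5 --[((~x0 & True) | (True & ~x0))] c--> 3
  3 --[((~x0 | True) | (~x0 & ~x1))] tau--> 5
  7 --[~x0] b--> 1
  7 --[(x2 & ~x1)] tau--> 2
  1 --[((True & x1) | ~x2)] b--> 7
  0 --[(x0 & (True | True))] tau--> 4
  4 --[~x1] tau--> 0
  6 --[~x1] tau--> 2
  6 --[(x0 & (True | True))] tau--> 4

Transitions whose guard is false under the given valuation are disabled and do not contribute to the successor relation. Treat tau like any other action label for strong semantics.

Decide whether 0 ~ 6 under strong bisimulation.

Bisimulation quotient by refinement:
  round 0: {{0,1,2,3,4,5,6,7}}
  round 1: {{0,5,6,7},{1},{2},{3},{4}}
  round 2: {{0,6},{1},{2},{3},{4},{5},{7}}
7 equivalence class(es) (converged in 3)
0∈{0,6}, 6∈{0,6}

Answer: BISIMILAR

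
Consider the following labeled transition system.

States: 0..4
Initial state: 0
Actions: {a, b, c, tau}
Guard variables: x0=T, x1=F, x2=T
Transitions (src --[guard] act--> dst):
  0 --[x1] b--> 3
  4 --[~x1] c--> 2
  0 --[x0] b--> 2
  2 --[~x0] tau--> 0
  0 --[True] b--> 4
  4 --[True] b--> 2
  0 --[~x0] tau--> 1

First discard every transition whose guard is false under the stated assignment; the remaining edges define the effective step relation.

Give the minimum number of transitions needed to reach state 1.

Answer: UNREACHABLE

Working:
Breadth-first toward 1:
  Layer 0: {0}
  Layer 1: {2,4}
1 never appears.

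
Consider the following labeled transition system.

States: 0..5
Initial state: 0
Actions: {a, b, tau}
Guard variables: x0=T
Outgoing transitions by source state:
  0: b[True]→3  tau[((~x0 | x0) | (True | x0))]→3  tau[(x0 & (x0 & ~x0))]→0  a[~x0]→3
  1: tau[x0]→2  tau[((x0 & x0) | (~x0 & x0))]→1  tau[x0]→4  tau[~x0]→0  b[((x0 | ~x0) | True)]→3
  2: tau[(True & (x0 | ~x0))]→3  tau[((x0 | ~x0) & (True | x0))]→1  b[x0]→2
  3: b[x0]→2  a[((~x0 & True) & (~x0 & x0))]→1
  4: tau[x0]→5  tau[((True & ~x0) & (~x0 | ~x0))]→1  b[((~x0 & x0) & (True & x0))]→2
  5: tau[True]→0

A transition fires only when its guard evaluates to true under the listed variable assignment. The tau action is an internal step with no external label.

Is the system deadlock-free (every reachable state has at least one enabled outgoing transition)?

R = {0,1,2,3,4,5}
  0: b→3  tau→3  [deg 2]
  1: b→3  tau→1  tau→2  tau→4  [deg 4]
  2: b→2  tau→1  tau→3  [deg 3]
  3: b→2  [deg 1]
  4: tau→5  [deg 1]
  5: tau→0  [deg 1]

Answer: DEADLOCK-FREE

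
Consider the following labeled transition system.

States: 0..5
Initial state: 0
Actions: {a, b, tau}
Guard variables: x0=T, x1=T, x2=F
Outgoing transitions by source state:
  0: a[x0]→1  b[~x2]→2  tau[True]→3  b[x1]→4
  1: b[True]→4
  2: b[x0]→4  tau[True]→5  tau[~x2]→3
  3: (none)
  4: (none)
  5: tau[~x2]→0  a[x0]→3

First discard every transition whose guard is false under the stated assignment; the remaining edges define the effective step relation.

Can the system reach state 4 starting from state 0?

Answer: REACHABLE

Working:
Guard filter leaves 10 enabled edge(s).
L0 = {0}
L1 = {1,2,3,4}  total {0,1,2,3,4}
L2 = {5}  total {0,1,2,3,4,5}
R = {0,1,2,3,4,5}
trace reaching 4: b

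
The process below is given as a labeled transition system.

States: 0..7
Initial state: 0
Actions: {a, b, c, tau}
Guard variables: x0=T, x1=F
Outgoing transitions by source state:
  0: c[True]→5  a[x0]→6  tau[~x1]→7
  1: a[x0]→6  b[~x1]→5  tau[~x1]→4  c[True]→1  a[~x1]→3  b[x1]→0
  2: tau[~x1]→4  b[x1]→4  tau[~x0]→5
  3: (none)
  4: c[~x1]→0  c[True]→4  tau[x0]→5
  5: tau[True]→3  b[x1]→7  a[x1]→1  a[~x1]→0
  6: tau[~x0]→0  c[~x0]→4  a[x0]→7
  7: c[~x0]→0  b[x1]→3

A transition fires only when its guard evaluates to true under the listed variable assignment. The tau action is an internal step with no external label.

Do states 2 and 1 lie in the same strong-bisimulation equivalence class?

Answer: NOT BISIMILAR

Analysis:
Refine partition for ~:
  round 0: {{0,1,2,3,4,5,6,7}}
  round 1: {{0},{1},{2},{3,7},{4},{5},{6}}
Fixed point at round 2; 7 class(es).
class of 2: {2}; class of 1: {1}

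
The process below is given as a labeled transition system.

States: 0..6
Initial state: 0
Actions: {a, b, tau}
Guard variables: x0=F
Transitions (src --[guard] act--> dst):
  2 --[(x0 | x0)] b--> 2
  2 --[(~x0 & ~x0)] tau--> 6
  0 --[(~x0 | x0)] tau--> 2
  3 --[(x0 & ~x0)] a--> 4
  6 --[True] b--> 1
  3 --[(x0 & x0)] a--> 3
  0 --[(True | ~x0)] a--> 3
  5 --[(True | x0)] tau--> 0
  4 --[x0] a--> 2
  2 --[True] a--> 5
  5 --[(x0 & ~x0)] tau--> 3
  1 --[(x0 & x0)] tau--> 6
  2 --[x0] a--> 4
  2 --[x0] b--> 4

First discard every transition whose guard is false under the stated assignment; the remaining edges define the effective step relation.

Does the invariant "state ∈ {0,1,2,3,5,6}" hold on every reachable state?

Allowed set {0,1,2,3,5,6}
Reach set: {0,1,2,3,5,6}
  0: safe
  1: safe
  2: safe
  3: safe
  5: safe
  6: safe

Answer: INVARIANT HOLDS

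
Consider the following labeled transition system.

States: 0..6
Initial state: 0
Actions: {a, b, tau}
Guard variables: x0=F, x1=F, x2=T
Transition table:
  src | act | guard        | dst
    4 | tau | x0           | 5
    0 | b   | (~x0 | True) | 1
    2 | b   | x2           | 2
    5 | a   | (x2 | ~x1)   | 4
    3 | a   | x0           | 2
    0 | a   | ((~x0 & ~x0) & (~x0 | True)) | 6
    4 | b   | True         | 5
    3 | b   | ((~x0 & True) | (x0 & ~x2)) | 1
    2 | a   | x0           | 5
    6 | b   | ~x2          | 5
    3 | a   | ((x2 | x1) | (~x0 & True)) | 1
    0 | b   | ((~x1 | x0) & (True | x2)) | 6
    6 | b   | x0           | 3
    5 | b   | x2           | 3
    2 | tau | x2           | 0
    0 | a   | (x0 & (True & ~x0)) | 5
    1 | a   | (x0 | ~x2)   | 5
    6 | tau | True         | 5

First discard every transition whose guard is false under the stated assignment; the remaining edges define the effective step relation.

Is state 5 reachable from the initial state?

Answer: REACHABLE

Trace:
After dropping false guards: 11 live edges.
Layer 0: {0}
Layer 1: {1,6}  cumulative {0,1,6}
Layer 2: {5}  cumulative {0,1,5,6}
Layer 3: {3,4}  cumulative {0,1,3,4,5,6}
Reachable = {0,1,3,4,5,6}
trace reaching 5: b·tau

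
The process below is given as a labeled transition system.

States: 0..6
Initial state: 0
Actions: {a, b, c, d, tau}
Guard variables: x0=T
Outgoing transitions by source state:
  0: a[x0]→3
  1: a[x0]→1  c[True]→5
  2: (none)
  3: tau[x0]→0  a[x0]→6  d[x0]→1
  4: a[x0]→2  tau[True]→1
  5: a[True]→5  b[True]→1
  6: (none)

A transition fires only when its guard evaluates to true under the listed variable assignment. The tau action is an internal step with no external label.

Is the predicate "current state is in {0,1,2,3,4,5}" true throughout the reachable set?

Answer: INVARIANT VIOLATED at state 6

Trace:
Safe = {0,1,2,3,4,5}
Reach set: {0,1,3,5,6}
  0: ✓
  1: ✓
  3: ✓
  5: ✓
  6: outside
counterexample path to 6: a·a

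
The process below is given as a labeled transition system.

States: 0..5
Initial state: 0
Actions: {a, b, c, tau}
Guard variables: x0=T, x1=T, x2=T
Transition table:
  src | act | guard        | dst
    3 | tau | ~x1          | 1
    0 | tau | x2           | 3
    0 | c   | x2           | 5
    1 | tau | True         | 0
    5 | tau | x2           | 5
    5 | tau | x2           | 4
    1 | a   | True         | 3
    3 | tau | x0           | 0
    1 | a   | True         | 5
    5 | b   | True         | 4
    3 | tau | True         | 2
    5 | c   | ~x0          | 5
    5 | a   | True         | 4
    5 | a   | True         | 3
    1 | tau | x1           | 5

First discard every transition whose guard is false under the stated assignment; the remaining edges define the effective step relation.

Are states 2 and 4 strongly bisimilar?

Compute ~ classes (split until stable):
  π0 = {{0,1,2,3,4,5}}
  π1 = {{0},{1},{2,4},{3},{5}}
Fixed point at round 2; 5 class(es).
class of 2: {2,4}; class of 4: {2,4}

Answer: BISIMILAR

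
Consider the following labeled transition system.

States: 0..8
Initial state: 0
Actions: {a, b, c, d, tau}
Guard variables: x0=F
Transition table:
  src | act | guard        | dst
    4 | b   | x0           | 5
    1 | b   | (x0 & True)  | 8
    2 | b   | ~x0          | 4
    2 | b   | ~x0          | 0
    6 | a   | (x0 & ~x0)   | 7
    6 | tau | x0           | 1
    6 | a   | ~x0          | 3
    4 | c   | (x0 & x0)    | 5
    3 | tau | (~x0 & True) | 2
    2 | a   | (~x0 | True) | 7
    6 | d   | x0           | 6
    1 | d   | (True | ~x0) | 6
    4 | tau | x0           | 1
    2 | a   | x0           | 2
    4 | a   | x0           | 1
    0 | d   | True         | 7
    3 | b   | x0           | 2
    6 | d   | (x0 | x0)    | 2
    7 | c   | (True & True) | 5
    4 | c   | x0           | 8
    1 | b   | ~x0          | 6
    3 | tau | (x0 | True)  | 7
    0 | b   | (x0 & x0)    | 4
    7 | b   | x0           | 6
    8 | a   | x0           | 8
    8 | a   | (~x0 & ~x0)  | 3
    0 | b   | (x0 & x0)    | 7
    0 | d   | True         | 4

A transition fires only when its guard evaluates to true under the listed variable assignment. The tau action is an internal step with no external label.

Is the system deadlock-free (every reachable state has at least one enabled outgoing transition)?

Reachable = {0,4,5,7}
  0: d→4  d→7  [deg 2]
  4: ∅  [STUCK]
  5: ∅  [STUCK]
  7: c→5  [deg 1]
trace reaching 4: d

Answer: DEADLOCK at state 4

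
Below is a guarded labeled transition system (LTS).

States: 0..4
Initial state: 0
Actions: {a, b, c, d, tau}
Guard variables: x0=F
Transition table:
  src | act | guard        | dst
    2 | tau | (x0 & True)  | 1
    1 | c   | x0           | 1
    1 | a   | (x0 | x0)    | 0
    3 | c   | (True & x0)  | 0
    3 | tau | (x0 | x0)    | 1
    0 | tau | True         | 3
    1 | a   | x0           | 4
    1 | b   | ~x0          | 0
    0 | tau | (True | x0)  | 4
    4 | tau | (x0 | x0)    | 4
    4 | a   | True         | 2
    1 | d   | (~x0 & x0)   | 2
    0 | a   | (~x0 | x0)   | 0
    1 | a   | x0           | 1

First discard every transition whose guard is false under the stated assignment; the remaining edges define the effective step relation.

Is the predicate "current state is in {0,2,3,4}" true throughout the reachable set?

Inv-set: {0,2,3,4}
Reachable = {0,2,3,4}
  0: ok
  2: ok
  3: ok
  4: ok

Answer: INVARIANT HOLDS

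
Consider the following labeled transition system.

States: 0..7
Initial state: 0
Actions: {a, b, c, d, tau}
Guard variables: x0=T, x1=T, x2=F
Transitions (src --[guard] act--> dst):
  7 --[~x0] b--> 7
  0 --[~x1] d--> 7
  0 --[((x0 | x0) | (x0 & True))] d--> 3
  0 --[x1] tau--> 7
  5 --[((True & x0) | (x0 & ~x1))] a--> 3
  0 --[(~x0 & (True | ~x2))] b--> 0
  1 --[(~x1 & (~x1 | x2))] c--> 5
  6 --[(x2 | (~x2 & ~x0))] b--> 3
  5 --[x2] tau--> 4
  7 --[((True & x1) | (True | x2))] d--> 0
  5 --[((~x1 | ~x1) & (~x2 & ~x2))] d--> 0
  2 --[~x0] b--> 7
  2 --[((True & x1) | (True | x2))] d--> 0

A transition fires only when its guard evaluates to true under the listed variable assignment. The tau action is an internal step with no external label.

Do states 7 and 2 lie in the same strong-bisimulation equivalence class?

Answer: BISIMILAR

Analysis:
Bisimulation quotient by refinement:
  round 0: {{0,1,2,3,4,5,6,7}}
  round 1: {{0},{1,3,4,6},{2,7},{5}}
stable after 2 split(s): 4 block(s)
class of 7: {2,7}; class of 2: {2,7}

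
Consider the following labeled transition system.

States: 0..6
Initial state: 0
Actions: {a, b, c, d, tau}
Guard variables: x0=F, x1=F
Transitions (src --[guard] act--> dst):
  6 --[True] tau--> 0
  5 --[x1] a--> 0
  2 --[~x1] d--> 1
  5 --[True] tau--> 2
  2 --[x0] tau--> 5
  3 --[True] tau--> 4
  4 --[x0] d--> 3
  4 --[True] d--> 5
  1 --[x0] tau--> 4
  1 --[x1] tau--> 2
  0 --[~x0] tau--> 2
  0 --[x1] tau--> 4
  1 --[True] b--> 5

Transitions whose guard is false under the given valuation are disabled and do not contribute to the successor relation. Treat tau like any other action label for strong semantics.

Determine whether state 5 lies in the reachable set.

After dropping false guards: 7 live edges.
L0 = {0}
L1 = {2}  now seen {0,2}
L2 = {1}  now seen {0,1,2}
L3 = {5}  now seen {0,1,2,5}
R = {0,1,2,5}
witness 5: tau·d·b

Answer: REACHABLE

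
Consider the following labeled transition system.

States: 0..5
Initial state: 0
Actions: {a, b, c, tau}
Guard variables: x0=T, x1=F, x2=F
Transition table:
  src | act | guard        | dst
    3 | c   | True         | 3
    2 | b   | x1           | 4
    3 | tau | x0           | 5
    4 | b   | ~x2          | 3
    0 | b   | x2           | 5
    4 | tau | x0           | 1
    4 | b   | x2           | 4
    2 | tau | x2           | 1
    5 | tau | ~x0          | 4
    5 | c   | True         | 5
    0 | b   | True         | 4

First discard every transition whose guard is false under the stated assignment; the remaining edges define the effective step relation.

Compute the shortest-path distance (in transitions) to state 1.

Breadth-first toward 1:
  Layer 0: {0}
  Layer 1: {4}
  Layer 2: {1,3}
depth(1)=2, e.g. b·tau

Answer: 2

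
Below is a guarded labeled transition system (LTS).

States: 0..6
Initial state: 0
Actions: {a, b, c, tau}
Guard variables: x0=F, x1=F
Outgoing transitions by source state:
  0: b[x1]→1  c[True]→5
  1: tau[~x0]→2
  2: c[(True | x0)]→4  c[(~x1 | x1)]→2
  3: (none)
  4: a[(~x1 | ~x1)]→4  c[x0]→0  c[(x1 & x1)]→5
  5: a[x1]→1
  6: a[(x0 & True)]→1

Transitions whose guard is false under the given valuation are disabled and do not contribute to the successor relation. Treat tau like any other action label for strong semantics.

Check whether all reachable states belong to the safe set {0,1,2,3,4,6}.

Inv-set: {0,1,2,3,4,6}
R = {0,5}
  0: safe
  5: outside
counterexample path to 5: c

Answer: INVARIANT VIOLATED at state 5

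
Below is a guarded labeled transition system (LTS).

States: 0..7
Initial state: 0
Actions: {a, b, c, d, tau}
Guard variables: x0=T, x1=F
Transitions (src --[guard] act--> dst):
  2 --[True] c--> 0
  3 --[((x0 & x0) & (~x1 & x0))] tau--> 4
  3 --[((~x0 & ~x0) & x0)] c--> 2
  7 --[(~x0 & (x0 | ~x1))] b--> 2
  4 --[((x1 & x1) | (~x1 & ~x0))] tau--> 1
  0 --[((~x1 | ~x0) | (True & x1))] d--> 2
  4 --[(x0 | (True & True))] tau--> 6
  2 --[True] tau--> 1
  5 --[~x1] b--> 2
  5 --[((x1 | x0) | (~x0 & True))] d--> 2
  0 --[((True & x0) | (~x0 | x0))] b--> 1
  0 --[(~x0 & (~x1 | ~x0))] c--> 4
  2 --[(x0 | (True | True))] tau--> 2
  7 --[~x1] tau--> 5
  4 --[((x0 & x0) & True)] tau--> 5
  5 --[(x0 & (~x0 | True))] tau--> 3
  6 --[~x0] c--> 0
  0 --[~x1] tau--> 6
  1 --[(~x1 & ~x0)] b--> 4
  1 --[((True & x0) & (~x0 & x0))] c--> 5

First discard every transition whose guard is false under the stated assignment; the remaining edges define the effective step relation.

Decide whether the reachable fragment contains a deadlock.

Reachable = {0,1,2,6}
  0: b→1  d→2  tau→6  [deg 3]
  1: ∅  [STUCK]
  2: c→0  tau→1  tau→2  [deg 3]
  6: ∅  [STUCK]
trace reaching 1: b

Answer: DEADLOCK at state 1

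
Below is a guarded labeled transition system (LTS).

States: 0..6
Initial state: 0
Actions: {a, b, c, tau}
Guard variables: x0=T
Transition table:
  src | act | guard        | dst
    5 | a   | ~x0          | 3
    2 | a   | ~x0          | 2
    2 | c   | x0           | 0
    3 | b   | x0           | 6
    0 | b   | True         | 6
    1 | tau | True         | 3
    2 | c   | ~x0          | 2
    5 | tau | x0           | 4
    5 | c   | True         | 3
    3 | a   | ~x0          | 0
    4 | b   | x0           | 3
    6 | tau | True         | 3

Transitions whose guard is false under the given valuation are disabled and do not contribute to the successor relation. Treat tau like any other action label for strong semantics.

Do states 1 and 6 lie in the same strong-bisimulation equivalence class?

Answer: BISIMILAR

Working:
Bisimulation quotient by refinement:
  π0 = {{0,1,2,3,4,5,6}}
  π1 = {{0,3,4},{1,6},{2},{5}}
  π2 = {{0,3},{1,6},{2},{4},{5}}
5 equivalence class(es) (converged in 3)
class of 1: {1,6}; class of 6: {1,6}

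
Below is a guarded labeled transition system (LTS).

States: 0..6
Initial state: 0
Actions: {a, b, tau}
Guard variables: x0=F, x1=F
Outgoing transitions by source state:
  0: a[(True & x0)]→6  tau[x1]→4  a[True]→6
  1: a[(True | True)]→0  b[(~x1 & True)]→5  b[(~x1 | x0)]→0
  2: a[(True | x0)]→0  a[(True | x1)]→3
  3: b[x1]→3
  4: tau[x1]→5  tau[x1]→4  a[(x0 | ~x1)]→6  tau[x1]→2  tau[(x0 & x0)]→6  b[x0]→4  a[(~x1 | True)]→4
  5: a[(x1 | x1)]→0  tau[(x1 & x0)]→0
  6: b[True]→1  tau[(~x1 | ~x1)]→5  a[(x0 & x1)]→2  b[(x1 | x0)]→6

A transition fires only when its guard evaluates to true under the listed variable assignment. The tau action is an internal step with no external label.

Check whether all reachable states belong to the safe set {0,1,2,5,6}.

Answer: INVARIANT HOLDS

Working:
Safe = {0,1,2,5,6}
Reach set: {0,1,5,6}
  0: ✓
  1: ✓
  5: ✓
  6: ✓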